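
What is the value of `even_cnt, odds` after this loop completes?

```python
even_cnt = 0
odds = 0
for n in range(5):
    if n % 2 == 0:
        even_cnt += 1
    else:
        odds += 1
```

Count evens and odds in range(5)
`even_cnt, odds` takes the values: (0, 0) → (1, 0) → (1, 1) → (2, 1) → (2, 2) → (3, 2)

Answer: 3, 2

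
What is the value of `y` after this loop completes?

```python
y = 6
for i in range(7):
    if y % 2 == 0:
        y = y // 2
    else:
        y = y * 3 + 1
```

Collatz-style transformation from 6
`y` takes the values: 6 → 3 → 10 → 5 → 16 → 8 → 4 → 2

Answer: 2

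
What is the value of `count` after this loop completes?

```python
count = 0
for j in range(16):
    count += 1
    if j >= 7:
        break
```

Loop breaks when j reaches 7, count is 8
`count` takes the values: 0 → 1 → 2 → 3 → 4 → 5 → 6 → 7 → 8

Answer: 8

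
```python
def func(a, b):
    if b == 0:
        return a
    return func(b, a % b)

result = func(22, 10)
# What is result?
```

func(22, 10) -> func(10, 2) -> func(2, 0) -> 2

Answer: 2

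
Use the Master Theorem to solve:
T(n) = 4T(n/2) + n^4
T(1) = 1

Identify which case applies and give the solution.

a=4, b=2, f(n)=n^4. log_2(4) = 2. Since c=4 > 2 and the regularity condition holds (4(n/2)^4 = (4/2^4)n^4 with 4/2^4 < 1), Case 3 applies: T(n) = Θ(f(n)) = O(n^4).

Answer: O(n^4) - Case 3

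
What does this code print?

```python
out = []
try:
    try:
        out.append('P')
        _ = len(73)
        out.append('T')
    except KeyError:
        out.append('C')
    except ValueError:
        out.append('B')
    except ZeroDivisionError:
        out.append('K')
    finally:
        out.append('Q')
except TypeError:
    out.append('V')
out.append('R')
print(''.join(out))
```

Execution trace: 'P' (try body) → 'Q' (finally) → 'V' (outer except TypeError) → 'R' (after the try/except). Output: PQVR

Answer: PQVR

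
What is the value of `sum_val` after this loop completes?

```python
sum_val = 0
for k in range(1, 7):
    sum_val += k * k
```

Sum of squares 1² to 6² = 91
`sum_val` takes the values: 0 → 1 → 5 → 14 → 30 → 55 → 91

Answer: 91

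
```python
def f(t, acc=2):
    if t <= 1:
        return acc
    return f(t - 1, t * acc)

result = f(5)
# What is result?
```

Accumulator trace (n, acc): (5, 2) -> (4, 10) -> (3, 40) -> (2, 120) -> (1, 240) -> return 240

Answer: 240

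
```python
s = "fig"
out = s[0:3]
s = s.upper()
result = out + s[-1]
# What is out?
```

Trace:
`s = "fig"` → s = 'fig'
`out = s[0:3]` → out = 'fig'
`s = s.upper()` → s = 'FIG'
`result = out + s[-1]` → result = 'figG'
So out = 'fig'

Answer: 'fig'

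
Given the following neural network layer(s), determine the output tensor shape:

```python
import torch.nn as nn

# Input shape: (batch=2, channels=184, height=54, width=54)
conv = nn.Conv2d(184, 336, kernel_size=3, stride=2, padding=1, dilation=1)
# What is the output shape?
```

Input: (2, 184, 54, 54) -> Output: (2, 336, 27, 27)

Answer: (2, 336, 27, 27)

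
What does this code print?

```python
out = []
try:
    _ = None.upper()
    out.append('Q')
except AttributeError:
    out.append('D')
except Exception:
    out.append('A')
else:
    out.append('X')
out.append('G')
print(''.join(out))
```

Execution trace: 'D' (except AttributeError) → 'G' (after the try/except). Output: DG

Answer: DG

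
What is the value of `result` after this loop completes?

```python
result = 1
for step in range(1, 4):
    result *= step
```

3! = 6
`result` takes the values: 1 → 2 → 6

Answer: 6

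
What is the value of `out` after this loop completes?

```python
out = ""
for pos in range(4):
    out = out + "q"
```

Repeat 'q' 4 times
`out` takes the values: "" → "q" → "qq" → "qqq" → "qqqq"

Answer: "qqqq"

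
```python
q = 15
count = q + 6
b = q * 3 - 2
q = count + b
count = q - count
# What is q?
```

Trace:
`q = 15` → q = 15
`count = q + 6` → count = 21
`b = q * 3 - 2` → b = 43
`q = count + b` → q = 64
`count = q - count` → count = 43
So q = 64

Answer: 64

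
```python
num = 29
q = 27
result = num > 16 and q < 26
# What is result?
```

Trace:
`num = 29` → num = 29
`q = 27` → q = 27
`result = num > 16 and q < 26` → result = False
So result = False

Answer: False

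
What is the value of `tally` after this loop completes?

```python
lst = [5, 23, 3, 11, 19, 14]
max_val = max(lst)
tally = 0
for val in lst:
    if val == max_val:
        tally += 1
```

Count of max value 23 in [5, 23, 3, 11, 19, 14]
`tally` takes the values: 0 → 1

Answer: 1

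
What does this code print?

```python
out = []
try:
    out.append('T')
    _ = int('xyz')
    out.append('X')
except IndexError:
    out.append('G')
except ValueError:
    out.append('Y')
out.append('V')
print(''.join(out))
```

Execution trace: 'T' (try body) → 'Y' (except ValueError) → 'V' (after the try/except). Output: TYV

Answer: TYV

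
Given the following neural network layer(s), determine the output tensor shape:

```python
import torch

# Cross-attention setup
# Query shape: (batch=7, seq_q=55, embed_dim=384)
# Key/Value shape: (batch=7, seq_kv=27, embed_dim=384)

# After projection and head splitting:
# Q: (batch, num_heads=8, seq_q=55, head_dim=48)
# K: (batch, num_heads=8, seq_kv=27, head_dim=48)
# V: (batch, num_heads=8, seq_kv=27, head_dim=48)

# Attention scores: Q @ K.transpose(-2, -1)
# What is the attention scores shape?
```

Input: (7, 55, 384) -> Output: (7, 8, 55, 27)

Answer: (7, 8, 55, 27)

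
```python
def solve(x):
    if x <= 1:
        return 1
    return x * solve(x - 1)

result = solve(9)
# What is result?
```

solve(9) = 9 * 8 * 7 * 6 * 5 * 4 * 3 * 2 * 1 = 362880

Answer: 362880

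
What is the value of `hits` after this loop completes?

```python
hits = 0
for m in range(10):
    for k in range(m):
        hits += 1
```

Triangle number: 0+1+2+...+9
`hits` takes the values: 0 → 1 → 2 → 3 → 4 → 5 → 6 → 7 → 8 → 9 → 10 → 11 → 12 → 13 → 14 → 15 → 16 → 17 → 18 → 19 → 20 → 21 → 22 → 23 → 24 → 25 → 26 → 27 → 28 → 29 → … → 41 → 42 → 43 → 44 → 45

Answer: 45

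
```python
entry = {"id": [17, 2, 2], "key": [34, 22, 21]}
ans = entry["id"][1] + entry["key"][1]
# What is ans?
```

Trace:
`entry = {"id": [17, 2, 2], "key": [34, 22, 21]}` → entry = {'id': [17, 2, 2], 'key': [34, 22, 21]}
`ans = entry["id"][1] + entry["key"][1]` → ans = 24
So ans = 24

Answer: 24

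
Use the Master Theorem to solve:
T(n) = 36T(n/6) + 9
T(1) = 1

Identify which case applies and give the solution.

a=36, b=6, f(n)=9. log_6(36) = 2. Since c=0 < 2, Case 1 applies: T(n) = Θ(n^log_b(a)) = O(n^2).

Answer: O(n^2) - Case 1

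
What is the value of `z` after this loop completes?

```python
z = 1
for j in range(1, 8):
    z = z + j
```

Start at 1, add 1 through 7
`z` takes the values: 1 → 2 → 4 → 7 → 11 → 16 → 22 → 29

Answer: 29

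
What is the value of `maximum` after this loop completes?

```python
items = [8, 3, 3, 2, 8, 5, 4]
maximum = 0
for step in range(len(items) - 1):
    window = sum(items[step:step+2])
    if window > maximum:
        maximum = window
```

Max sum of 2-element window in [8, 3, 3, 2, 8, 5, 4]
`maximum` takes the values: 0 → 11 → 13

Answer: 13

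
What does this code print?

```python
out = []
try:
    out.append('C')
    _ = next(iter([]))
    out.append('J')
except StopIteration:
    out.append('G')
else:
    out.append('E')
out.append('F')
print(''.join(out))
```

Execution trace: 'C' (try body) → 'G' (except StopIteration) → 'F' (after the try/except). Output: CGF

Answer: CGF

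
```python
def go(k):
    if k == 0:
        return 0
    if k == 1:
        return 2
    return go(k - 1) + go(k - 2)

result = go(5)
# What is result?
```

Build up from base cases: go(0)=0, go(1)=2, go(2)=2, go(3)=4, go(4)=6, go(5)=10

Answer: 10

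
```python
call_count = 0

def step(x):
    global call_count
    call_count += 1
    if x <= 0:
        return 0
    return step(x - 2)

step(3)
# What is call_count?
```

Linear recursion stepping by 2: 3 calls from x=3 down to ≤0.

Answer: 3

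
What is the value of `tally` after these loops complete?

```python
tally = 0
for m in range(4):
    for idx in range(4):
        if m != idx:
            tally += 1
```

4² - 4 (exclude diagonal)
`tally` takes the values: 0 → 1 → 2 → 3 → 4 → 5 → 6 → 7 → 8 → 9 → 10 → 11 → 12

Answer: 12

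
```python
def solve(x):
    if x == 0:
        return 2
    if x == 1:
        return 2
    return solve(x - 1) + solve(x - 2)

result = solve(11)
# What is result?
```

Build up from base cases: solve(0)=2, solve(1)=2, solve(2)=4, solve(3)=6, solve(4)=10, solve(5)=16, solve(6)=26, ..., solve(11)=288

Answer: 288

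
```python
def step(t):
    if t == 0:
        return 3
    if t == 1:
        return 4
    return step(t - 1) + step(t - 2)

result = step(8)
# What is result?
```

Build up from base cases: step(0)=3, step(1)=4, step(2)=7, step(3)=11, step(4)=18, step(5)=29, step(6)=47, ..., step(8)=123

Answer: 123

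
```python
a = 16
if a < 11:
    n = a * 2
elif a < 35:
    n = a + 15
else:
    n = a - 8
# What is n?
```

Trace:
`a = 16` → a = 16
`if a < 11: ...` → a < 11 is False, a < 35 is True → n = 31
So n = 31

Answer: 31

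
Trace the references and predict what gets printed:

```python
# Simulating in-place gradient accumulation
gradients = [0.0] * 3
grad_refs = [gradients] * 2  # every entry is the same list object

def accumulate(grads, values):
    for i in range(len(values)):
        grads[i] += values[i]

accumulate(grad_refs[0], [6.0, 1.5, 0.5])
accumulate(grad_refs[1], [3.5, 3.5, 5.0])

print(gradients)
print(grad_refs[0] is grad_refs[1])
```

Key concept: gradient accumulation aliasing.
Step by step:
`gradients = [0.0] * 3` → gradients = [0.0, 0.0, 0.0]
`grad_refs = [gradients] * 2` → grad_refs = [[0.0, 0.0, 0.0], [0.0, 0.0, 0.0]]
`accumulate(grad_refs[0], [6.0, 1.5, 0.5])` → gradients = [6.0, 1.5, 0.5]; grad_refs = [[6.0, 1.5, 0.5], [6.0, 1.5, 0.5]]
`accumulate(grad_refs[1], [3.5, 3.5, 5.0])` → gradients = [9.5, 5.0, 5.5]; grad_refs = [[9.5, 5.0, 5.5], [9.5, 5.0, 5.5]]
`print(gradients)` → prints [9.5, 5.0, 5.5]
`print(grad_refs[0] is grad_refs[1])` → prints True

Answer:
[9.5, 5.0, 5.5]
True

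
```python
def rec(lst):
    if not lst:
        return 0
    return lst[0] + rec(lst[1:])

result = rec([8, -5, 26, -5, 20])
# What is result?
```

8 + (-5) + 26 + (-5) + 20 + 0 = 44

Answer: 44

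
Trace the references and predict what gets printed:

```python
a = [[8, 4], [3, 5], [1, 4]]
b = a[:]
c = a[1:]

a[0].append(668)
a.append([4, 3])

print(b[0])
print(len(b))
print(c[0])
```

Key concept: slice with nested mutation.
Step by step:
`a = [[8, 4], [3, 5], [1, 4]]` → a = [[8, 4], [3, 5], [1, 4]]
`b = a[:]` → b = [[8, 4], [3, 5], [1, 4]]
`c = a[1:]` → c = [[3, 5], [1, 4]]
`a[0].append(668)` → a = [[8, 4, 668], [3, 5], [1, 4]]; b = [[8, 4, 668], [3, 5], [1, 4]]
`a.append([4, 3])` → a = [[8, 4, 668], [3, 5], [1, 4], [4, 3]]
`print(b[0])` → prints [8, 4, 668]
`print(len(b))` → prints 3
`print(c[0])` → prints [3, 5]

Answer:
[8, 4, 668]
3
[3, 5]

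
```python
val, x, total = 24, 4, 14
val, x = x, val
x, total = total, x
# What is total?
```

Trace:
`val, x, total = 24, 4, 14` → val = 24; x = 4; total = 14
`val, x = x, val` → val = 4; x = 24
`x, total = total, x` → x = 14; total = 24
So total = 24

Answer: 24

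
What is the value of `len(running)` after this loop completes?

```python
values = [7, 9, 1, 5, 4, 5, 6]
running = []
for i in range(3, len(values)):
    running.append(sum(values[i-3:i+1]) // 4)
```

Number of 4-element averages
`running` takes the values: [] → [5] → [5, 4] → [5, 4, 3] → [5, 4, 3, 5]
So `len(running)` = 4

Answer: 4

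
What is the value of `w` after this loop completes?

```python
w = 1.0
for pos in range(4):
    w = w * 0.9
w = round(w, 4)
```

Exponential decay: 1.0 * 0.9^4
`w` takes the values: 1.0 → 0.9 → 0.81 → 0.729 → 0.6561

Answer: 0.6561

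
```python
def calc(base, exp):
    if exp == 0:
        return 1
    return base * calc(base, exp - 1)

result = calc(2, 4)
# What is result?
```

calc(2, 4) = 2 * 2 * 2 * 2 = 16

Answer: 16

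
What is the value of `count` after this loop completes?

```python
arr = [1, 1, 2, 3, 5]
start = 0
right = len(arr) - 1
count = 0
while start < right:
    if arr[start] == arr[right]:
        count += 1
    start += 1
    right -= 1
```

Count matching pairs from ends
`count` takes the values: 0

Answer: 0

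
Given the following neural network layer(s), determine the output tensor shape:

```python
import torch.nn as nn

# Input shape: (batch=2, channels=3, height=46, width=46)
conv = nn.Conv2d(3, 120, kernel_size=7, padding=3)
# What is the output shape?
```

Input: (2, 3, 46, 46) -> Output: (2, 120, 46, 46)

Answer: (2, 120, 46, 46)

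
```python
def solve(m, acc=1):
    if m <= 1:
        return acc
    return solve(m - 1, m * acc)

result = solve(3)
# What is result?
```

Accumulator trace (n, acc): (3, 1) -> (2, 3) -> (1, 6) -> return 6

Answer: 6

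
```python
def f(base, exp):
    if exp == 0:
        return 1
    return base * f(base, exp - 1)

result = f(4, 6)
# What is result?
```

f(4, 6) = 4 * 4 * 4 * 4 * 4 * 4 = 4096

Answer: 4096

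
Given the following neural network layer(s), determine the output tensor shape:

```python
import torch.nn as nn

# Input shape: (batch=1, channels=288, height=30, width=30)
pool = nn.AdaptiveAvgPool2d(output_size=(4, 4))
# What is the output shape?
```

Input: (1, 288, 30, 30) -> Output: (1, 288, 4, 4)

Answer: (1, 288, 4, 4)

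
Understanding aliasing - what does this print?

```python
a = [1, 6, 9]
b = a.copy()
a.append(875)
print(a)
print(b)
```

Key concept: list.copy() creates independent copy.
Step by step:
`a = [1, 6, 9]` → a = [1, 6, 9]
`b = a.copy()` → b = [1, 6, 9]
`a.append(875)` → a = [1, 6, 9, 875]
`print(a)` → prints [1, 6, 9, 875]
`print(b)` → prints [1, 6, 9]

Answer:
[1, 6, 9, 875]
[1, 6, 9]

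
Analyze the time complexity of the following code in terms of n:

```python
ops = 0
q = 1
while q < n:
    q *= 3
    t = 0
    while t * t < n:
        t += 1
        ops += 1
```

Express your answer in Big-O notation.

Each loop level contributes: log n × √n. Multiplying the contributions gives O(√n log n).

Answer: O(√n log n)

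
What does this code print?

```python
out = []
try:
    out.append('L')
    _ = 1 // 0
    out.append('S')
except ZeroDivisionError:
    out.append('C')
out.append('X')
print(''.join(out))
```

Execution trace: 'L' (try body) → 'C' (except ZeroDivisionError) → 'X' (after the try/except). Output: LCX

Answer: LCX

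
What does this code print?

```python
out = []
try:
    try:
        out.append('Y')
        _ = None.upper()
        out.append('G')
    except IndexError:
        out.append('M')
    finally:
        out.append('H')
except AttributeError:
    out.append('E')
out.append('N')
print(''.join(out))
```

Execution trace: 'Y' (try body) → 'H' (finally) → 'E' (outer except AttributeError) → 'N' (after the try/except). Output: YHEN

Answer: YHEN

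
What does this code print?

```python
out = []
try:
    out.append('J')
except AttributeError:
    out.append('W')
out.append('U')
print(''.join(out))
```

Execution trace: 'J' (try body, no exception) → 'U' (after the try/except). Output: JU

Answer: JU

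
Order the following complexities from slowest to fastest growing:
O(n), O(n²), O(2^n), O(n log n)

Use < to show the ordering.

Ordered by growth rate: O(n) < O(n log n) < O(n²) < O(2^n)

Answer: O(n) < O(n log n) < O(n²) < O(2^n)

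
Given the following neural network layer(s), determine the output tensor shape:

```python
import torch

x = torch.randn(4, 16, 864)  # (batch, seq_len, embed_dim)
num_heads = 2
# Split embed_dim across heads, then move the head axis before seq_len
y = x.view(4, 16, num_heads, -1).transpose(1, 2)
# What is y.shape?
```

Input: (4, 16, 864) -> head_dim = 864 // 2 = 432; after view: (4, 16, 2, 432) -> after transpose(1, 2): (4, 2, 16, 432) -> Output: (4, 2, 16, 432)

Answer: (4, 2, 16, 432)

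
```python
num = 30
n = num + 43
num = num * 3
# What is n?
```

Trace:
`num = 30` → num = 30
`n = num + 43` → n = 73
`num = num * 3` → num = 90
So n = 73

Answer: 73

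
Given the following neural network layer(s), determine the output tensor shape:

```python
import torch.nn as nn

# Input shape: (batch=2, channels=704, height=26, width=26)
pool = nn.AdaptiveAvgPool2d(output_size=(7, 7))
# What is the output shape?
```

Input: (2, 704, 26, 26) -> Output: (2, 704, 7, 7)

Answer: (2, 704, 7, 7)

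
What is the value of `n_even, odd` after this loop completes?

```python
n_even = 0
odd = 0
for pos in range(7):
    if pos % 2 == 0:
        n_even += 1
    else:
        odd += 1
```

Count evens and odds in range(7)
`n_even, odd` takes the values: (0, 0) → (1, 0) → (1, 1) → (2, 1) → (2, 2) → (3, 2) → (3, 3) → (4, 3)

Answer: 4, 3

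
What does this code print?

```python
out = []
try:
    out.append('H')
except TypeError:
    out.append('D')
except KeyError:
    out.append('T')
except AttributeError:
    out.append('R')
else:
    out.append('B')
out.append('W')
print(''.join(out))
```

Execution trace: 'H' (try body, no exception) → 'B' (else) → 'W' (after the try/except). Output: HBW

Answer: HBW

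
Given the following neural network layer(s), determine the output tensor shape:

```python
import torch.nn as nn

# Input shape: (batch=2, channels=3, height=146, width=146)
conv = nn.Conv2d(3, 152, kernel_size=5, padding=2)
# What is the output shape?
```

Input: (2, 3, 146, 146) -> Output: (2, 152, 146, 146)

Answer: (2, 152, 146, 146)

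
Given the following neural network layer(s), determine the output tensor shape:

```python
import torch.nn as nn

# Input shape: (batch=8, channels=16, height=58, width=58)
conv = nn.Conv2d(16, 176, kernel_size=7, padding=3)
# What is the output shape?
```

Input: (8, 16, 58, 58) -> Output: (8, 176, 58, 58)

Answer: (8, 176, 58, 58)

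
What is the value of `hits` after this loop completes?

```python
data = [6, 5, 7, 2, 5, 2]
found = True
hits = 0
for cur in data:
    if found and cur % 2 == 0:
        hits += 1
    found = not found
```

Count even values at even positions
`hits` takes the values: 0 → 1

Answer: 1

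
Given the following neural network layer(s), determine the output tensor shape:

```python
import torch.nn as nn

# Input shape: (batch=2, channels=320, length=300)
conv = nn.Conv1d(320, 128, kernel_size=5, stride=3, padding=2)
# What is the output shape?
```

Input: (2, 320, 300) -> Output: (2, 128, 100)

Answer: (2, 128, 100)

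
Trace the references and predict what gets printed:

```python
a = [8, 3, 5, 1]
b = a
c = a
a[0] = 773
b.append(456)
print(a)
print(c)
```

Key concept: multiple aliases.
Step by step:
`a = [8, 3, 5, 1]` → a = [8, 3, 5, 1]
`b = a` → b = [8, 3, 5, 1] (same object as a)
`c = a` → c = [8, 3, 5, 1] (same object as a, b)
`a[0] = 773` → a = [773, 3, 5, 1] (same object as b, c); b = [773, 3, 5, 1] (same object as a, c); c = [773, 3, 5, 1] (same object as a, b)
`b.append(456)` → a = [773, 3, 5, 1, 456] (same object as b, c); b = [773, 3, 5, 1, 456] (same object as a, c); c = [773, 3, 5, 1, 456] (same object as a, b)
`print(a)` → prints [773, 3, 5, 1, 456]
`print(c)` → prints [773, 3, 5, 1, 456]

Answer:
[773, 3, 5, 1, 456]
[773, 3, 5, 1, 456]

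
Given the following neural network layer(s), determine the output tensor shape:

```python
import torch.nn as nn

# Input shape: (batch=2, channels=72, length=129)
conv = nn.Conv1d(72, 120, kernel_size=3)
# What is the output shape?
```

Input: (2, 72, 129) -> Output: (2, 120, 127)

Answer: (2, 120, 127)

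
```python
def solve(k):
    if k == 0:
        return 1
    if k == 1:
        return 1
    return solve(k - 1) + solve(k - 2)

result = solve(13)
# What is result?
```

Build up from base cases: solve(0)=1, solve(1)=1, solve(2)=2, solve(3)=3, solve(4)=5, solve(5)=8, solve(6)=13, ..., solve(13)=377

Answer: 377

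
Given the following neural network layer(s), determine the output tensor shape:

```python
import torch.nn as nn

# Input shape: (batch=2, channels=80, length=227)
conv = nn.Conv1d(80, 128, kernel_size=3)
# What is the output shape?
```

Input: (2, 80, 227) -> Output: (2, 128, 225)

Answer: (2, 128, 225)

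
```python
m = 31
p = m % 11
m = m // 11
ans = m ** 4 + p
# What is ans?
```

Trace:
`m = 31` → m = 31
`p = m % 11` → p = 9
`m = m // 11` → m = 2
`ans = m ** 4 + p` → ans = 25
So ans = 25

Answer: 25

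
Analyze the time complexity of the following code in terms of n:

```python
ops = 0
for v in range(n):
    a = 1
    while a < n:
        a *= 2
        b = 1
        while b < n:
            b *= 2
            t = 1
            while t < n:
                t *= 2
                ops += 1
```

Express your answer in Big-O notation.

Each loop level contributes: n × log n × log n × log n. Multiplying the contributions gives O(n log^3 n).

Answer: O(n log^3 n)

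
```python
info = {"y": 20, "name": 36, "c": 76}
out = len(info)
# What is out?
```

Trace:
`info = {"y": 20, "name": 36, "c": 76}` → info = {'y': 20, 'name': 36, 'c': 76}
`out = len(info)` → out = 3
So out = 3

Answer: 3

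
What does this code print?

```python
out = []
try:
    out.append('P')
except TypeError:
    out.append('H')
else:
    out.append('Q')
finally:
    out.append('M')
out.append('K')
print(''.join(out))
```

Execution trace: 'P' (try body, no exception) → 'Q' (else) → 'M' (finally) → 'K' (after the try/except). Output: PQMK

Answer: PQMK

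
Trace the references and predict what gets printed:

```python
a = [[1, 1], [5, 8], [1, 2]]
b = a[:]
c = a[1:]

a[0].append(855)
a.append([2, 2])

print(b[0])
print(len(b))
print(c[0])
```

Key concept: slice with nested mutation.
Step by step:
`a = [[1, 1], [5, 8], [1, 2]]` → a = [[1, 1], [5, 8], [1, 2]]
`b = a[:]` → b = [[1, 1], [5, 8], [1, 2]]
`c = a[1:]` → c = [[5, 8], [1, 2]]
`a[0].append(855)` → a = [[1, 1, 855], [5, 8], [1, 2]]; b = [[1, 1, 855], [5, 8], [1, 2]]
`a.append([2, 2])` → a = [[1, 1, 855], [5, 8], [1, 2], [2, 2]]
`print(b[0])` → prints [1, 1, 855]
`print(len(b))` → prints 3
`print(c[0])` → prints [5, 8]

Answer:
[1, 1, 855]
3
[5, 8]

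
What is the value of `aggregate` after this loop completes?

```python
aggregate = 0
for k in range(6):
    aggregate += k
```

Sum of 0 to 5 = 15
`aggregate` takes the values: 0 → 1 → 3 → 6 → 10 → 15

Answer: 15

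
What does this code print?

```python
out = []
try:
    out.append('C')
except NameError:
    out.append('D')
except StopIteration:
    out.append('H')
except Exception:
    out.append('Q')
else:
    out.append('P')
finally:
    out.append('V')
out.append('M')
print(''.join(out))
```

Execution trace: 'C' (try body, no exception) → 'P' (else) → 'V' (finally) → 'M' (after the try/except). Output: CPVM

Answer: CPVM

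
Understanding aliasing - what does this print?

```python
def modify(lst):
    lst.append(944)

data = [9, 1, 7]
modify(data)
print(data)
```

Key concept: function modifies passed list.
Step by step:
`data = [9, 1, 7]` → data = [9, 1, 7]
`modify(data)` → data = [9, 1, 7, 944]
`print(data)` → prints [9, 1, 7, 944]

Answer: [9, 1, 7, 944]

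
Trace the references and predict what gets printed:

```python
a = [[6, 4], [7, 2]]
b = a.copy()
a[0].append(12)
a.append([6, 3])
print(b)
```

Key concept: shallow copy with nested lists.
Step by step:
`a = [[6, 4], [7, 2]]` → a = [[6, 4], [7, 2]]
`b = a.copy()` → b = [[6, 4], [7, 2]]
`a[0].append(12)` → a = [[6, 4, 12], [7, 2]]; b = [[6, 4, 12], [7, 2]]
`a.append([6, 3])` → a = [[6, 4, 12], [7, 2], [6, 3]]
`print(b)` → prints [[6, 4, 12], [7, 2]]

Answer: [[6, 4, 12], [7, 2]]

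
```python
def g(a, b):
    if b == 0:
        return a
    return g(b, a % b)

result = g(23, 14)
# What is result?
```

g(23, 14) -> g(14, 9) -> g(9, 5) -> g(5, 4) -> g(4, 1) -> g(1, 0) -> 1

Answer: 1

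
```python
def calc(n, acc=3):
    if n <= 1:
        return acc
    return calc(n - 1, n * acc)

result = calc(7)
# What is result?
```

Accumulator trace (n, acc): (7, 3) -> (6, 21) -> (5, 126) -> (4, 630) -> (3, 2520) -> (2, 7560) -> (1, 15120) -> return 15120

Answer: 15120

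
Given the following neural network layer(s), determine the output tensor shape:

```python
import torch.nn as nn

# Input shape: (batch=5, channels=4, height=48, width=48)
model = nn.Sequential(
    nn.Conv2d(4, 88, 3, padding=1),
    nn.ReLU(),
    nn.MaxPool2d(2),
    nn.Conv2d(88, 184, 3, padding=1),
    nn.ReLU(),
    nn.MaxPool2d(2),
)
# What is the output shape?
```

Input: (5, 4, 48, 48) -> after first Conv2d: (5, 88, 48, 48) -> after first MaxPool2d: (5, 88, 24, 24) -> after second Conv2d: (5, 184, 24, 24) -> Output: (5, 184, 12, 12)

Answer: (5, 184, 12, 12)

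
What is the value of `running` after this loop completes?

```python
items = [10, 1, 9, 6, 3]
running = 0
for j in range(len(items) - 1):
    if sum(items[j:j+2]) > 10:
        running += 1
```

Count windows with sum > 10
`running` takes the values: 0 → 1 → 2

Answer: 2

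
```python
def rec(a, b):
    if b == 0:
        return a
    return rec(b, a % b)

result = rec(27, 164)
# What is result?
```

rec(27, 164) -> rec(164, 27) -> rec(27, 2) -> rec(2, 1) -> rec(1, 0) -> 1

Answer: 1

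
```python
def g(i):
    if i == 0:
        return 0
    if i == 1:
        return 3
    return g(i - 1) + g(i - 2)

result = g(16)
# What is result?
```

Build up from base cases: g(0)=0, g(1)=3, g(2)=3, g(3)=6, g(4)=9, g(5)=15, g(6)=24, ..., g(16)=2961

Answer: 2961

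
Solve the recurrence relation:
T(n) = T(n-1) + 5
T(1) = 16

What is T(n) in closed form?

Unrolling: T(n) = T(1) + 5·(n-1) = 16 + 5(n-1) = 5n + 11.

Answer: T(n) = 5n + 11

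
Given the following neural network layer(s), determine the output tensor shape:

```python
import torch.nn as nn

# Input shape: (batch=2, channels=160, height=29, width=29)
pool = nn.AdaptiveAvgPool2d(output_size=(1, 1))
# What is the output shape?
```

Input: (2, 160, 29, 29) -> Output: (2, 160, 1, 1)

Answer: (2, 160, 1, 1)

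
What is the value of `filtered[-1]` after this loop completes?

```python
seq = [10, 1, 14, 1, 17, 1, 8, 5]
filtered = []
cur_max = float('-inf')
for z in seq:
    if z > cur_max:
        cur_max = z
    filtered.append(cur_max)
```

Running max ends at 17
`filtered` takes the values: [] → [10] → [10, 10] → [10, 10, 14] → [10, 10, 14, 14] → [10, 10, 14, 14, 17] → [10, 10, 14, 14, 17, 17] → [10, 10, 14, 14, 17, 17, 17] → [10, 10, 14, 14, 17, 17, 17, 17]
So `filtered[-1]` = 17

Answer: 17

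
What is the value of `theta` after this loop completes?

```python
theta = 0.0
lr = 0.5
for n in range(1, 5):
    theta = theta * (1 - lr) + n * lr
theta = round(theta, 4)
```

Moving average with lr=0.5
`theta` takes the values: 0.0 → 0.5 → 1.25 → 2.125 → 3.0625

Answer: 3.0625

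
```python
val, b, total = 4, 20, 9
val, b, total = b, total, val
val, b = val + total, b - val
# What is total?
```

Trace:
`val, b, total = 4, 20, 9` → val = 4; b = 20; total = 9
`val, b, total = b, total, val` → val = 20; b = 9; total = 4
`val, b = val + total, b - val` → val = 24; b = -11
So total = 4

Answer: 4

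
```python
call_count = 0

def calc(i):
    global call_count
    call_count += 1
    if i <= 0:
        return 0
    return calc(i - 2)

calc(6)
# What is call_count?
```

Linear recursion stepping by 2: 4 calls from i=6 down to ≤0.

Answer: 4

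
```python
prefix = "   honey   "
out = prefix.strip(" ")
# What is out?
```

Trace:
`prefix = "   honey   "` → prefix = '   honey   '
`out = prefix.strip(" ")` → out = 'honey'
So out = 'honey'

Answer: 'honey'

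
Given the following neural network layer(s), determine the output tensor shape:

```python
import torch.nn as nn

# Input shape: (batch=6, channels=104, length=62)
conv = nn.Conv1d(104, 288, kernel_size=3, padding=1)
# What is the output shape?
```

Input: (6, 104, 62) -> Output: (6, 288, 62)

Answer: (6, 288, 62)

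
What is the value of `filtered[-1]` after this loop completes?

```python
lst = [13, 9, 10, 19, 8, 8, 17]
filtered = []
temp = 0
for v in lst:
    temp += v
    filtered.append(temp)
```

Cumulative sum ends at 84
`filtered` takes the values: [] → [13] → [13, 22] → [13, 22, 32] → [13, 22, 32, 51] → [13, 22, 32, 51, 59] → [13, 22, 32, 51, 59, 67] → [13, 22, 32, 51, 59, 67, 84]
So `filtered[-1]` = 84

Answer: 84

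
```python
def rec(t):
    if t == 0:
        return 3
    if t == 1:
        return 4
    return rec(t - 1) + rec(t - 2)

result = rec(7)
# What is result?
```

Build up from base cases: rec(0)=3, rec(1)=4, rec(2)=7, rec(3)=11, rec(4)=18, rec(5)=29, rec(6)=47, ..., rec(7)=76

Answer: 76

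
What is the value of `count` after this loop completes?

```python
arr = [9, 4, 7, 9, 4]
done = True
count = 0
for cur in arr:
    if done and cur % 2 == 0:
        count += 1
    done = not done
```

Count even values at even positions
`count` takes the values: 0 → 1

Answer: 1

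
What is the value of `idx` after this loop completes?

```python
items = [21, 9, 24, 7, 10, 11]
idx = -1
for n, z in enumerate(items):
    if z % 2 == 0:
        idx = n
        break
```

First even number index in [21, 9, 24, 7, 10, 11]
`idx` takes the values: -1 → 2

Answer: 2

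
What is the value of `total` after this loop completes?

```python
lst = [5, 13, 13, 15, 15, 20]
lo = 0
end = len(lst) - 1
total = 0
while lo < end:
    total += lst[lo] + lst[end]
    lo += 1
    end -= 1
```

Sum of pairs from ends
`total` takes the values: 0 → 25 → 53 → 81

Answer: 81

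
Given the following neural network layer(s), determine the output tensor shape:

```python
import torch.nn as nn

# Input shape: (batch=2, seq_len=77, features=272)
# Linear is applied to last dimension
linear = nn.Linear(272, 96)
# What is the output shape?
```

Input: (2, 77, 272) -> Output: (2, 77, 96)

Answer: (2, 77, 96)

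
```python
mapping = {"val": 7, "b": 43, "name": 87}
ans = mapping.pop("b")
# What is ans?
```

Trace:
`mapping = {"val": 7, "b": 43, "name": 87}` → mapping = {'val': 7, 'b': 43, 'name': 87}
`ans = mapping.pop("b")` → mapping = {'val': 7, 'name': 87}; ans = 43
So ans = 43

Answer: 43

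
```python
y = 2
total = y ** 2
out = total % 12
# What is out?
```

Trace:
`y = 2` → y = 2
`total = y ** 2` → total = 4
`out = total % 12` → out = 4
So out = 4

Answer: 4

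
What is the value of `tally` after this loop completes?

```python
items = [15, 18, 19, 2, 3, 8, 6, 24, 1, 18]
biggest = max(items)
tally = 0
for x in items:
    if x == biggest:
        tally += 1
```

Count of max value 24 in [15, 18, 19, 2, 3, 8, 6, 24, 1, 18]
`tally` takes the values: 0 → 1

Answer: 1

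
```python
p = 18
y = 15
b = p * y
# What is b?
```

Trace:
`p = 18` → p = 18
`y = 15` → y = 15
`b = p * y` → b = 270
So b = 270

Answer: 270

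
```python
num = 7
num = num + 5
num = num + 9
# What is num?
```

Trace:
`num = 7` → num = 7
`num = num + 5` → num = 12
`num = num + 9` → num = 21
So num = 21

Answer: 21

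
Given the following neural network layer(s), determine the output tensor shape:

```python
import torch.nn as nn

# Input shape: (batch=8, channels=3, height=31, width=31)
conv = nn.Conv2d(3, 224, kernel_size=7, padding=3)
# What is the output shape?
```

Input: (8, 3, 31, 31) -> Output: (8, 224, 31, 31)

Answer: (8, 224, 31, 31)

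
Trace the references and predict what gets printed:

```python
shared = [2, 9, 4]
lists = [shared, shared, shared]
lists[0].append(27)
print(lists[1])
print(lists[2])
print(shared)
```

Key concept: list of same reference.
Step by step:
`shared = [2, 9, 4]` → shared = [2, 9, 4]
`lists = [shared, shared, shared]` → lists = [[2, 9, 4], [2, 9, 4], [2, 9, 4]]
`lists[0].append(27)` → shared = [2, 9, 4, 27]; lists = [[2, 9, 4, 27], [2, 9, 4, 27], [2, 9, 4, 27]]
`print(lists[1])` → prints [2, 9, 4, 27]
`print(lists[2])` → prints [2, 9, 4, 27]
`print(shared)` → prints [2, 9, 4, 27]

Answer:
[2, 9, 4, 27]
[2, 9, 4, 27]
[2, 9, 4, 27]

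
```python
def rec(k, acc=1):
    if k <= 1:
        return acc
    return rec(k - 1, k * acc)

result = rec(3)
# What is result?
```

Accumulator trace (n, acc): (3, 1) -> (2, 3) -> (1, 6) -> return 6

Answer: 6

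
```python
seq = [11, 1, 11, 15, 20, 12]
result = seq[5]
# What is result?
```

Trace:
`seq = [11, 1, 11, 15, 20, 12]` → seq = [11, 1, 11, 15, 20, 12]
`result = seq[5]` → result = 12
So result = 12

Answer: 12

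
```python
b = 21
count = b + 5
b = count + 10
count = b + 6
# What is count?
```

Trace:
`b = 21` → b = 21
`count = b + 5` → count = 26
`b = count + 10` → b = 36
`count = b + 6` → count = 42
So count = 42

Answer: 42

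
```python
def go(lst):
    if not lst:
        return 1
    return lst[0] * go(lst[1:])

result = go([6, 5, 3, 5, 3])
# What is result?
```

Product over [6, 5, 3, 5, 3] = 6 * 5 * 3 * 5 * 3 = 1350

Answer: 1350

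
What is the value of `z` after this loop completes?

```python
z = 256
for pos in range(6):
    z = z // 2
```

Halve 6 times: 256 // 2^6 = 4
`z` takes the values: 256 → 128 → 64 → 32 → 16 → 8 → 4

Answer: 4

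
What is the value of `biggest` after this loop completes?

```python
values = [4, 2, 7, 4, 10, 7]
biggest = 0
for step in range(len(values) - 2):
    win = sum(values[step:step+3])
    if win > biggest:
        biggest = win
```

Max sum of 3-element window in [4, 2, 7, 4, 10, 7]
`biggest` takes the values: 0 → 13 → 21

Answer: 21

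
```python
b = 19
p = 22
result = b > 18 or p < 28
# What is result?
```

Trace:
`b = 19` → b = 19
`p = 22` → p = 22
`result = b > 18 or p < 28` → result = True
So result = True

Answer: True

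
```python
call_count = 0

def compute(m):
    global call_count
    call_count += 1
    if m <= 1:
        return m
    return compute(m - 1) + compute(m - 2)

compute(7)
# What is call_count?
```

Calls(m) = 1 + Calls(m-1) + Calls(m-2); Calls(0)=Calls(1)=1. For m=7 this gives 41.

Answer: 41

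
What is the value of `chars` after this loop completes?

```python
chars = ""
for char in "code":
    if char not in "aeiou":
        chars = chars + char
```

Remove vowels from 'code'
`chars` takes the values: "" → "c" → "cd"

Answer: "cd"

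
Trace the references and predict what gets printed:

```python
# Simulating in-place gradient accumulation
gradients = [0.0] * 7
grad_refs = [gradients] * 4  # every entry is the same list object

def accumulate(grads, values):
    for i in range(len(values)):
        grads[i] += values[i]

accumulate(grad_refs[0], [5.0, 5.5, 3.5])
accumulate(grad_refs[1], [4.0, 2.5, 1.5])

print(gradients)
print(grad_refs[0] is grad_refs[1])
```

Key concept: gradient accumulation aliasing.
Step by step:
`gradients = [0.0] * 7` → gradients = [0.0, 0.0, 0.0, 0.0, 0.0, 0.0, 0.0]
`grad_refs = [gradients] * 4` → grad_refs = [[0.0, 0.0, 0.0, 0.0, 0.0, 0.0, 0.0], [0.0, 0.0, 0.0, 0.0, 0.0, 0.0, 0.0], [0.0, 0.0, 0.0, 0.0, 0.0, 0.0, 0.0], [0.0, 0.0, 0.0, 0.0, 0.0, 0.0, 0.0]]
`accumulate(grad_refs[0], [5.0, 5.5, 3.5])` → gradients = [5.0, 5.5, 3.5, 0.0, 0.0, 0.0, 0.0]; grad_refs = [[5.0, 5.5, 3.5, 0.0, 0.0, 0.0, 0.0], [5.0, 5.5, 3.5, 0.0, 0.0, 0.0, 0.0], [5.0, 5.5, 3.5, 0.0, 0.0, 0.0, 0.0], [5.0, 5.5, 3.5, 0.0, 0.0, 0.0, 0.0]]
`accumulate(grad_refs[1], [4.0, 2.5, 1.5])` → gradients = [9.0, 8.0, 5.0, 0.0, 0.0, 0.0, 0.0]; grad_refs = [[9.0, 8.0, 5.0, 0.0, 0.0, 0.0, 0.0], [9.0, 8.0, 5.0, 0.0, 0.0, 0.0, 0.0], [9.0, 8.0, 5.0, 0.0, 0.0, 0.0, 0.0], [9.0, 8.0, 5.0, 0.0, 0.0, 0.0, 0.0]]
`print(gradients)` → prints [9.0, 8.0, 5.0, 0.0, 0.0, 0.0, 0.0]
`print(grad_refs[0] is grad_refs[1])` → prints True

Answer:
[9.0, 8.0, 5.0, 0.0, 0.0, 0.0, 0.0]
True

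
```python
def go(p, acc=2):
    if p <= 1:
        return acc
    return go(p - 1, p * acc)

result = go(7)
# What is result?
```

Accumulator trace (n, acc): (7, 2) -> (6, 14) -> (5, 84) -> (4, 420) -> (3, 1680) -> (2, 5040) -> (1, 10080) -> return 10080

Answer: 10080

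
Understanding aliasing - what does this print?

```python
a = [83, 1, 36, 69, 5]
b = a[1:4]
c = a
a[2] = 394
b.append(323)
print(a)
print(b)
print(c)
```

Key concept: slice vs alias.
Step by step:
`a = [83, 1, 36, 69, 5]` → a = [83, 1, 36, 69, 5]
`b = a[1:4]` → b = [1, 36, 69]
`c = a` → c = [83, 1, 36, 69, 5] (same object as a)
`a[2] = 394` → a = [83, 1, 394, 69, 5] (same object as c); c = [83, 1, 394, 69, 5] (same object as a)
`b.append(323)` → b = [1, 36, 69, 323]
`print(a)` → prints [83, 1, 394, 69, 5]
`print(b)` → prints [1, 36, 69, 323]
`print(c)` → prints [83, 1, 394, 69, 5]

Answer:
[83, 1, 394, 69, 5]
[1, 36, 69, 323]
[83, 1, 394, 69, 5]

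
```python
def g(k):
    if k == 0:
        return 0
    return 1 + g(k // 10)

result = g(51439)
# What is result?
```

Count of digits of 51439: 5

Answer: 5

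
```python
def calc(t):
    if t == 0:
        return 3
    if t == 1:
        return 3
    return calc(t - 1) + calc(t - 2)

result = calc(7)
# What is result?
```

Build up from base cases: calc(0)=3, calc(1)=3, calc(2)=6, calc(3)=9, calc(4)=15, calc(5)=24, calc(6)=39, ..., calc(7)=63

Answer: 63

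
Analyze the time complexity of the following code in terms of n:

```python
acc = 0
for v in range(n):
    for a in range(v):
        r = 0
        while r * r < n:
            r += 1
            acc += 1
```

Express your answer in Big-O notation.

Each loop level contributes: n × n × √n. Multiplying the contributions gives O(n^2√n).

Answer: O(n^2√n)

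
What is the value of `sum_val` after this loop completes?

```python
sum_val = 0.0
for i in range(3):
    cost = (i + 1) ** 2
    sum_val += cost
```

Sum of squared losses 1² + 2² + ... + 3²
`sum_val` takes the values: 0.0 → 1.0 → 5.0 → 14.0

Answer: 14.0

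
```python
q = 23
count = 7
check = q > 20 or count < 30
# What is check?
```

Trace:
`q = 23` → q = 23
`count = 7` → count = 7
`check = q > 20 or count < 30` → check = True
So check = True

Answer: True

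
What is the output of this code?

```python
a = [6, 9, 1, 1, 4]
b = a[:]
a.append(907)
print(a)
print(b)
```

Key concept: slice [:] creates copy.
Step by step:
`a = [6, 9, 1, 1, 4]` → a = [6, 9, 1, 1, 4]
`b = a[:]` → b = [6, 9, 1, 1, 4]
`a.append(907)` → a = [6, 9, 1, 1, 4, 907]
`print(a)` → prints [6, 9, 1, 1, 4, 907]
`print(b)` → prints [6, 9, 1, 1, 4]

Answer:
[6, 9, 1, 1, 4, 907]
[6, 9, 1, 1, 4]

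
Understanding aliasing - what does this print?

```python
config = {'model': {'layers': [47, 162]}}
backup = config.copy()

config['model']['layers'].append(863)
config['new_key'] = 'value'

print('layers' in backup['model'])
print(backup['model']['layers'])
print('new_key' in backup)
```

Key concept: shallow copy gotcha with nested dict.
Step by step:
`config = {'model': {'layers': [47, 162]}}` → config = {'model': {'layers': [47, 162]}}
`backup = config.copy()` → backup = {'model': {'layers': [47, 162]}}
`config['model']['layers'].append(863)` → config = {'model': {'layers': [47, 162, 863]}}; backup = {'model': {'layers': [47, 162, 863]}}
`config['new_key'] = 'value'` → config = {'model': {'layers': [47, 162, 863]}, 'new_key': 'value'}
`print('layers' in backup['model'])` → prints True
`print(backup['model']['layers'])` → prints [47, 162, 863]
`print('new_key' in backup)` → prints False

Answer:
True
[47, 162, 863]
False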